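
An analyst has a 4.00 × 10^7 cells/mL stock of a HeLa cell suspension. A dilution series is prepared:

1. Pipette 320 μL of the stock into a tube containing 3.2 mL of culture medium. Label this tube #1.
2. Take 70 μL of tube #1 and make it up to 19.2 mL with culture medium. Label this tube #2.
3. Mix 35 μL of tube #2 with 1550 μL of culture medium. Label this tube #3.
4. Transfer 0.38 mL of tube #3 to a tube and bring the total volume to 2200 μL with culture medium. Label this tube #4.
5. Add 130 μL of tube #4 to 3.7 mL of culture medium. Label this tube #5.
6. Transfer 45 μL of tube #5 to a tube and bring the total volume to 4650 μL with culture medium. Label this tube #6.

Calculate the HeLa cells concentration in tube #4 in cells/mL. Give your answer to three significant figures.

50.6 cells/mL

Step 1: 320 μL + 3.2 mL = 3520 μL total → factor 3520/320 = 11
Step 2: 70 μL brought to 19.2 mL → factor 19200/70 = 274.29
Step 3: 35 μL + 1550 μL = 1585 μL total → factor 1585/35 = 45.286
Step 4: 0.38 mL brought to 2200 μL → factor 2.2/0.38 = 5.7895
Dilution factor through tube #4 = 11 × 274.29 × 45.286 × 5.7895 = 7.9104 × 10^5
[tube #4] = 4.00 × 10^7 cells/mL / 7.9104 × 10^5 = 50.6 cells/mL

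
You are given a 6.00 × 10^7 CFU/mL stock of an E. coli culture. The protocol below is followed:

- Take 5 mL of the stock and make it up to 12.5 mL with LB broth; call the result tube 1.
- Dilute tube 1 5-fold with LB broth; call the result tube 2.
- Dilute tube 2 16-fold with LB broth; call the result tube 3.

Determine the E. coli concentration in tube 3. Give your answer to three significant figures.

3.00 × 10^5 CFU/mL

Step 1: 5 mL brought to 12.5 mL → factor 12.5/5 = 2.5
Step 2: 5-fold → factor 5
Step 3: 16-fold → factor 16
Overall dilution factor = 2.5 × 5 × 16 = 200
Final = 6.00 × 10^7 CFU/mL / 200 = 3.00 × 10^5 CFU/mL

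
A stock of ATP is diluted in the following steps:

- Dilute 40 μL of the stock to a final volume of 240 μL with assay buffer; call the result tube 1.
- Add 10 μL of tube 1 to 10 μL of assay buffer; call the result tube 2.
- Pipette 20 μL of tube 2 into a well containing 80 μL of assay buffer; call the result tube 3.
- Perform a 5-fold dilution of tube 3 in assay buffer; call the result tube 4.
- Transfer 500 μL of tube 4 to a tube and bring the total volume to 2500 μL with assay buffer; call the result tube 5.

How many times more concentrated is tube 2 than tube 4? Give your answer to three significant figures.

Step 1: 40 μL brought to 240 μL → factor 240/40 = 6
Step 2: 10 μL + 10 μL = 20 μL total → factor 20/10 = 2
Step 3: 20 μL + 80 μL = 100 μL total → factor 100/20 = 5
Step 4: 5-fold → factor 5
Dilution factor to tube 2 = 12; to tube 4 = 300
[tube 2]/[tube 4] = (factor to tube 4)/(factor to tube 2) = 300/12 = 25.0

25.0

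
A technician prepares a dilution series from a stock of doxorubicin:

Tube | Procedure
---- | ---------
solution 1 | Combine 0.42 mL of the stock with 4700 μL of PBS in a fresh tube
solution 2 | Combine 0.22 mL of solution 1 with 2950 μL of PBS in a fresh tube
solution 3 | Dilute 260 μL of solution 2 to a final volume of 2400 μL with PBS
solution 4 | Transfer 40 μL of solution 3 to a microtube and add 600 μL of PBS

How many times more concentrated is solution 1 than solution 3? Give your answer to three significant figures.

Step 1: 0.42 mL + 4700 μL = 5.12 mL total → factor 5.12/0.42 = 12.19
Step 2: 0.22 mL + 2950 μL = 3.17 mL total → factor 3.17/0.22 = 14.409
Step 3: 260 μL brought to 2400 μL → factor 2400/260 = 9.2308
Dilution factor to solution 1 = 12.19; to solution 3 = 1621.4
[solution 1]/[solution 3] = (factor to solution 3)/(factor to solution 1) = 1621.4/12.19 = 133

133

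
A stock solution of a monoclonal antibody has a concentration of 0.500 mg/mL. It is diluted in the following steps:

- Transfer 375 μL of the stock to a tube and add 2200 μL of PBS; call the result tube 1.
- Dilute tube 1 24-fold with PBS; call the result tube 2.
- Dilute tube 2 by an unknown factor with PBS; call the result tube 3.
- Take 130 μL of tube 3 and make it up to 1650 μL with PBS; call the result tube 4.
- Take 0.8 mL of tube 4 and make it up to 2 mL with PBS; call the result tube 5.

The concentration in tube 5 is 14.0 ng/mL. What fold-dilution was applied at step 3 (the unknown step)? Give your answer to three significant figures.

Step 1: 375 μL + 2200 μL = 2575 μL total → factor 2575/375 = 6.8667
Step 2: 24-fold → factor 24
Step 3: unknown factor x
Step 4: 130 μL brought to 1650 μL → factor 1650/130 = 12.692
Step 5: 0.8 mL brought to 2 mL → factor 2/0.8 = 2.5
Product of known-step factors = 5229.2
Overall factor = 0.500 mg/mL / (14.0 ng/mL) = 35714
x = 35714 / 5229.2 = 6.83

6.83-fold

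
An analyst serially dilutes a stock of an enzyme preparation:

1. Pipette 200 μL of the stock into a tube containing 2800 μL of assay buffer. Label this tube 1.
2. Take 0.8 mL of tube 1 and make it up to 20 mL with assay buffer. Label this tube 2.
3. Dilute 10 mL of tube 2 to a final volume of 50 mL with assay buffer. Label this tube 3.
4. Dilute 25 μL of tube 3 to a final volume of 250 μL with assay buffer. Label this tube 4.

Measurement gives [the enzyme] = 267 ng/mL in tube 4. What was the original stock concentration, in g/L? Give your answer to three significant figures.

Step 1: 200 μL + 2800 μL = 3000 μL total → factor 3000/200 = 15
Step 2: 0.8 mL brought to 20 mL → factor 20/0.8 = 25
Step 3: 10 mL brought to 50 mL → factor 50/10 = 5
Step 4: 25 μL brought to 250 μL → factor 250/25 = 10
Overall dilution factor = 15 × 25 × 5 × 10 = 18750
Stock = 267 ng/mL × 18750 = 5.006 × 10^6 ng/mL = 5.01 g/L

5.01 g/L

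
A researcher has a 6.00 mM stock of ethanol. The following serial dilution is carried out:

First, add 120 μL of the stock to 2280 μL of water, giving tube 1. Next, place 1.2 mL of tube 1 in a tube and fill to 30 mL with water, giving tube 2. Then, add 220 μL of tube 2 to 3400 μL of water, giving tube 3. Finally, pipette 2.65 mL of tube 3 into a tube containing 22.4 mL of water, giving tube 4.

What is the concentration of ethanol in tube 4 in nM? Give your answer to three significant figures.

77.1 nM

Step 1: 120 μL + 2280 μL = 2400 μL total → factor 2400/120 = 20
Step 2: 1.2 mL brought to 30 mL → factor 30/1.2 = 25
Step 3: 220 μL + 3400 μL = 3620 μL total → factor 3620/220 = 16.455
Step 4: 2.65 mL + 22.4 mL = 25.05 mL total → factor 25.05/2.65 = 9.4528
Overall dilution factor = 20 × 25 × 16.455 × 9.4528 = 77771
Final = 6.00 mM / 77771 = 7.715 × 10^-5 mM = 77.1 nM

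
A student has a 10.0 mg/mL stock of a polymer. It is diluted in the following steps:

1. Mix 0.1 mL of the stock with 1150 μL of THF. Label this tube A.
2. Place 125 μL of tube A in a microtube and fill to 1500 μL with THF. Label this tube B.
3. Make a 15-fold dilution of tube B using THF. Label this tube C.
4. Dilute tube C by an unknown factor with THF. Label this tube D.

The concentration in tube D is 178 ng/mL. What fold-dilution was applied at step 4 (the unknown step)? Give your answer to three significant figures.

25.0-fold

Step 1: 0.1 mL + 1150 μL = 1.25 mL total → factor 1.25/0.1 = 12.5
Step 2: 125 μL brought to 1500 μL → factor 1500/125 = 12
Step 3: 15-fold → factor 15
Step 4: unknown factor x
Product of known-step factors = 2250
Overall factor = 10.0 mg/mL / (178 ng/mL) = 56180
x = 56180 / 2250 = 25.0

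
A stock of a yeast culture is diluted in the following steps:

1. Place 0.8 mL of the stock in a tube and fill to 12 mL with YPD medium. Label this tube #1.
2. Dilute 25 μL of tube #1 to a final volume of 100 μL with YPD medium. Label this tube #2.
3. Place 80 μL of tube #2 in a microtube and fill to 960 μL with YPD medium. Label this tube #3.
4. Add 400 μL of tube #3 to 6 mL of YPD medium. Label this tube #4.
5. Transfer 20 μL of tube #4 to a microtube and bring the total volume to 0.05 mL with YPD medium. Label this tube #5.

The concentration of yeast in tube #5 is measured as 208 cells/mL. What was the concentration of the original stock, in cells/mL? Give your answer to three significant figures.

Step 1: 0.8 mL brought to 12 mL → factor 12/0.8 = 15
Step 2: 25 μL brought to 100 μL → factor 100/25 = 4
Step 3: 80 μL brought to 960 μL → factor 960/80 = 12
Step 4: 400 μL + 6 mL = 6400 μL total → factor 6400/400 = 16
Step 5: 20 μL brought to 0.05 mL → factor 50/20 = 2.5
Overall dilution factor = 15 × 4 × 12 × 16 × 2.5 = 28800
Stock = 208 cells/mL × 28800 = 5.99 × 10^6 cells/mL

5.99 × 10^6 cells/mL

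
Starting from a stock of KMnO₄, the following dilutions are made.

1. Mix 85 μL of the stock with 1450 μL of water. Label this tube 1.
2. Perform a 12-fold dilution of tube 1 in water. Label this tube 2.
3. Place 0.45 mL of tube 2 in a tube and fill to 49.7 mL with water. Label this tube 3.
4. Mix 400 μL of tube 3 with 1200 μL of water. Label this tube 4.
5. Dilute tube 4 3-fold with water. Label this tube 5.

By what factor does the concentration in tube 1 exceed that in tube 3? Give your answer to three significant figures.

1.33 × 10^3

Step 1: 85 μL + 1450 μL = 1535 μL total → factor 1535/85 = 18.059
Step 2: 12-fold → factor 12
Step 3: 0.45 mL brought to 49.7 mL → factor 49.7/0.45 = 110.44
Dilution factor to tube 1 = 18.059; to tube 3 = 23934
[tube 1]/[tube 3] = (factor to tube 3)/(factor to tube 1) = 23934/18.059 = 1.33 × 10^3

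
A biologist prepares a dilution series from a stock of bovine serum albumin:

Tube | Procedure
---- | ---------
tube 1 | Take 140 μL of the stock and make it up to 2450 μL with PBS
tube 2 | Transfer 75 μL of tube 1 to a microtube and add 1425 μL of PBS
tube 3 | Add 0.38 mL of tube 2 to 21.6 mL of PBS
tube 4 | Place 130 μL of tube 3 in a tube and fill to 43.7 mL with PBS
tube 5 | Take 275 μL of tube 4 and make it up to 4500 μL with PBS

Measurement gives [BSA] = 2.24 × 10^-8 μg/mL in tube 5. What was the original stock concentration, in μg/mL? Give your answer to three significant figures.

2.49 μg/mL

Step 1: 140 μL brought to 2450 μL → factor 2450/140 = 17.5
Step 2: 75 μL + 1425 μL = 1500 μL total → factor 1500/75 = 20
Step 3: 0.38 mL + 21.6 mL = 21.98 mL total → factor 21.98/0.38 = 57.842
Step 4: 130 μL brought to 43.7 mL → factor 43700/130 = 336.15
Step 5: 275 μL brought to 4500 μL → factor 4500/275 = 16.364
Overall dilution factor = 17.5 × 20 × 57.842 × 336.15 × 16.364 = 1.1136 × 10^8
Stock = 2.24 × 10^-8 μg/mL × 1.1136 × 10^8 = 2.49 μg/mL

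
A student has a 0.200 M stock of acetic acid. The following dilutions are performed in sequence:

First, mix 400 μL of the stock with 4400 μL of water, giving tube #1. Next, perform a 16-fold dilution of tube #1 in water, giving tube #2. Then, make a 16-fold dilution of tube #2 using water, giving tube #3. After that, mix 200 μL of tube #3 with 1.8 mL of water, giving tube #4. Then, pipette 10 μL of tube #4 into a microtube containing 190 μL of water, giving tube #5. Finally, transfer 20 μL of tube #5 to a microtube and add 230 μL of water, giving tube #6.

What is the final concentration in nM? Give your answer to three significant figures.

Step 1: 400 μL + 4400 μL = 4800 μL total → factor 4800/400 = 12
Step 2: 16-fold → factor 16
Step 3: 16-fold → factor 16
Step 4: 200 μL + 1.8 mL = 2000 μL total → factor 2000/200 = 10
Step 5: 10 μL + 190 μL = 200 μL total → factor 200/10 = 20
Step 6: 20 μL + 230 μL = 250 μL total → factor 250/20 = 12.5
Overall dilution factor = 12 × 16 × 16 × 10 × 20 × 12.5 = 7.68 × 10^6
Final = 0.200 M / 7.68 × 10^6 = 2.604 × 10^-8 M = 26.0 nM

26.0 nM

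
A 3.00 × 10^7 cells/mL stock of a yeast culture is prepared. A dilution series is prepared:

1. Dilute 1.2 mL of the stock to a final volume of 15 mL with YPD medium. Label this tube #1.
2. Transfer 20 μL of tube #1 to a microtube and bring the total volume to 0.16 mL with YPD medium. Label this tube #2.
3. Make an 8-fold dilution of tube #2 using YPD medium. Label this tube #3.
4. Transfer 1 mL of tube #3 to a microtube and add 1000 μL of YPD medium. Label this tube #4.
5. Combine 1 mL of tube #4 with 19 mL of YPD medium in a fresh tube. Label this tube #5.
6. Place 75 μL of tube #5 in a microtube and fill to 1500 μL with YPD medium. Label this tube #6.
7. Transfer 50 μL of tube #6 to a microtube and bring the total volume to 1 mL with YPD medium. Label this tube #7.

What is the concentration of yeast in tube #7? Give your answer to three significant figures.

Step 1: 1.2 mL brought to 15 mL → factor 15/1.2 = 12.5
Step 2: 20 μL brought to 0.16 mL → factor 160/20 = 8
Step 3: 8-fold → factor 8
Step 4: 1 mL + 1000 μL = 2 mL total → factor 2/1 = 2
Step 5: 1 mL + 19 mL = 20 mL total → factor 20/1 = 20
Step 6: 75 μL brought to 1500 μL → factor 1500/75 = 20
Step 7: 50 μL brought to 1 mL → factor 1000/50 = 20
Overall dilution factor = 12.5 × 8 × 8 × 2 × 20 × 20 × 20 = 1.28 × 10^7
Final = 3.00 × 10^7 cells/mL / 1.28 × 10^7 = 2.34 cells/mL

2.34 cells/mL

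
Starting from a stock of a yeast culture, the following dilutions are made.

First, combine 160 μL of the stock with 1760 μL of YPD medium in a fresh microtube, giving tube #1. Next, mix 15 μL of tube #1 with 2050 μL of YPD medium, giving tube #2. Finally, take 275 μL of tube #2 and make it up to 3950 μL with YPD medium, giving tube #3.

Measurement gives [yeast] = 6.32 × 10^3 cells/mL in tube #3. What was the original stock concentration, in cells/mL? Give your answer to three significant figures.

Step 1: 160 μL + 1760 μL = 1920 μL total → factor 1920/160 = 12
Step 2: 15 μL + 2050 μL = 2065 μL total → factor 2065/15 = 137.67
Step 3: 275 μL brought to 3950 μL → factor 3950/275 = 14.364
Overall dilution factor = 12 × 137.67 × 14.364 = 23729
Stock = 6.32 × 10^3 cells/mL × 23729 = 1.50 × 10^8 cells/mL

1.50 × 10^8 cells/mL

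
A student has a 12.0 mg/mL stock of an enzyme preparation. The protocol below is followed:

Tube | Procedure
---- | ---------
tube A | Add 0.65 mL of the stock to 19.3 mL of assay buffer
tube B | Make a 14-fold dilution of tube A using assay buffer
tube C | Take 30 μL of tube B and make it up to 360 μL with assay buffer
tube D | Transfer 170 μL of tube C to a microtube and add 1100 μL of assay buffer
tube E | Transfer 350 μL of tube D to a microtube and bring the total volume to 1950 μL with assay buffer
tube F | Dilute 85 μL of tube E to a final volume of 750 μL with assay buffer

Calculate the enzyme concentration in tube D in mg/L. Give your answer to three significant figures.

0.312 mg/L

Step 1: 0.65 mL + 19.3 mL = 19.95 mL total → factor 19.95/0.65 = 30.692
Step 2: 14-fold → factor 14
Step 3: 30 μL brought to 360 μL → factor 360/30 = 12
Step 4: 170 μL + 1100 μL = 1270 μL total → factor 1270/170 = 7.4706
Dilution factor through tube D = 30.692 × 14 × 12 × 7.4706 = 38521
[tube D] = 12.0 mg/mL / 38521 = 0.0003115 mg/mL = 0.312 mg/L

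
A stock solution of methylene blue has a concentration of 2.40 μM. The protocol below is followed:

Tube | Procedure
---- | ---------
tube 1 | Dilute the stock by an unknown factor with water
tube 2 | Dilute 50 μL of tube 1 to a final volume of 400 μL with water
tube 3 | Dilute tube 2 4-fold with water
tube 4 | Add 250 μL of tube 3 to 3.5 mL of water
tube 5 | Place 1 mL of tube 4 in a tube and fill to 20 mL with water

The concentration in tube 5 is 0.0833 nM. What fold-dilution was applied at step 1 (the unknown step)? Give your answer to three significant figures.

Step 1: unknown factor x
Step 2: 50 μL brought to 400 μL → factor 400/50 = 8
Step 3: 4-fold → factor 4
Step 4: 250 μL + 3.5 mL = 3750 μL total → factor 3750/250 = 15
Step 5: 1 mL brought to 20 mL → factor 20/1 = 20
Product of known-step factors = 9600
Overall factor = 2.40 μM / (0.0833 nM) = 28812
x = 28812 / 9600 = 3.00

3.00-fold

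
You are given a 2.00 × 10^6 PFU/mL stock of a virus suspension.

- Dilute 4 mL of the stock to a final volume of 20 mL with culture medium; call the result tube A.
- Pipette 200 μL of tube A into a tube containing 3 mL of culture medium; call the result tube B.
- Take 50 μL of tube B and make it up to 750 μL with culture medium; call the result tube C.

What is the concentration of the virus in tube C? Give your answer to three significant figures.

Step 1: 4 mL brought to 20 mL → factor 20/4 = 5
Step 2: 200 μL + 3 mL = 3200 μL total → factor 3200/200 = 16
Step 3: 50 μL brought to 750 μL → factor 750/50 = 15
Overall dilution factor = 5 × 16 × 15 = 1200
Final = 2.00 × 10^6 PFU/mL / 1200 = 1.67 × 10^3 PFU/mL

1.67 × 10^3 PFU/mL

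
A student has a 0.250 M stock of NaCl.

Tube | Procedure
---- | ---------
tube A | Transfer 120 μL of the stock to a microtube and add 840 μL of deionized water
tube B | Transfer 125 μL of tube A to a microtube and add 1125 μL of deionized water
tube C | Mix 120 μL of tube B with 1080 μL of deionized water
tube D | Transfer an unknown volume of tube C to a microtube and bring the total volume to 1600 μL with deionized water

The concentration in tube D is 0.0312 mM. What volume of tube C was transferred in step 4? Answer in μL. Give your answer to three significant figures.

Step 1: 120 μL + 840 μL = 960 μL total → factor 960/120 = 8
Step 2: 125 μL + 1125 μL = 1250 μL total → factor 1250/125 = 10
Step 3: 120 μL + 1080 μL = 1200 μL total → factor 1200/120 = 10
Step 4: v brought to 1600 μL → factor = 1600 μL/v
Product of known-step factors = 800
Overall factor = 0.250 M / (0.0312 mM) = 8012.8
Step-4 factor = 8012.8 / 800 = 10.016
v = 1600 μL / 10.016 = 160 μL

160 μL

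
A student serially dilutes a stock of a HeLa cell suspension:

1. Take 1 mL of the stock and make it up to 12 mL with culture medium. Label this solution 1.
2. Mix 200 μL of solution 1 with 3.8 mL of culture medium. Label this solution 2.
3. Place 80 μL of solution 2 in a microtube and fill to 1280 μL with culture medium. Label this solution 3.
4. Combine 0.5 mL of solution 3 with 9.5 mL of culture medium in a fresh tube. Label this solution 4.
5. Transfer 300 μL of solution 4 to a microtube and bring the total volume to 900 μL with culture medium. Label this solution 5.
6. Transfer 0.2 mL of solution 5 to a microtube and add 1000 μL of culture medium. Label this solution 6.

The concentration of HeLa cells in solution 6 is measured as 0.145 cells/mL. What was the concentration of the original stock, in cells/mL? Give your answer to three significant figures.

Step 1: 1 mL brought to 12 mL → factor 12/1 = 12
Step 2: 200 μL + 3.8 mL = 4000 μL total → factor 4000/200 = 20
Step 3: 80 μL brought to 1280 μL → factor 1280/80 = 16
Step 4: 0.5 mL + 9.5 mL = 10 mL total → factor 10/0.5 = 20
Step 5: 300 μL brought to 900 μL → factor 900/300 = 3
Step 6: 0.2 mL + 1000 μL = 1.2 mL total → factor 1.2/0.2 = 6
Overall dilution factor = 12 × 20 × 16 × 20 × 3 × 6 = 1.3824 × 10^6
Stock = 0.145 cells/mL × 1.3824 × 10^6 = 2.00 × 10^5 cells/mL

2.00 × 10^5 cells/mL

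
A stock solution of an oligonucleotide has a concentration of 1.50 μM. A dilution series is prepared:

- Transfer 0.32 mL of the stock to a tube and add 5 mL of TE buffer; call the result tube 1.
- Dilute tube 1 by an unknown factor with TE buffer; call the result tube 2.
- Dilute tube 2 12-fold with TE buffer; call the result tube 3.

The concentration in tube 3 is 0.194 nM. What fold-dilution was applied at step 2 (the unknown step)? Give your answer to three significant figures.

38.8-fold

Step 1: 0.32 mL + 5 mL = 5.32 mL total → factor 5.32/0.32 = 16.625
Step 2: unknown factor x
Step 3: 12-fold → factor 12
Product of known-step factors = 199.5
Overall factor = 1.50 μM / (0.194 nM) = 7732
x = 7732 / 199.5 = 38.8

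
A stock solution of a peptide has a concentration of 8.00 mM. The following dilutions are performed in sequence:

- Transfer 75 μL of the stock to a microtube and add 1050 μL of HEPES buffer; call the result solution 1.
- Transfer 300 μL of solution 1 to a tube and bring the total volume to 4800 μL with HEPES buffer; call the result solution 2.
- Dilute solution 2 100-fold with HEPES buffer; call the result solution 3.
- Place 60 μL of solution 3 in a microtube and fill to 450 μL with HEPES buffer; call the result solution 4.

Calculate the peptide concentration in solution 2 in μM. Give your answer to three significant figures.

Step 1: 75 μL + 1050 μL = 1125 μL total → factor 1125/75 = 15
Step 2: 300 μL brought to 4800 μL → factor 4800/300 = 16
Dilution factor through solution 2 = 15 × 16 = 240
[solution 2] = 8.00 mM / 240 = 0.03333 mM = 33.3 μM

33.3 μM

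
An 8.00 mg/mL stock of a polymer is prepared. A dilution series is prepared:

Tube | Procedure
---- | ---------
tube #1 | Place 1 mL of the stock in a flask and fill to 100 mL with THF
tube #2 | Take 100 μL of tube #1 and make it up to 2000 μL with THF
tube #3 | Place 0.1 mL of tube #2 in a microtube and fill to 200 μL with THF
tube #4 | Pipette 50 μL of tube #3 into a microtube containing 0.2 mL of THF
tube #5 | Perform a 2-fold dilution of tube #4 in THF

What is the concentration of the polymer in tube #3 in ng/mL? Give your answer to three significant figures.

2.00 × 10^3 ng/mL

Step 1: 1 mL brought to 100 mL → factor 100/1 = 100
Step 2: 100 μL brought to 2000 μL → factor 2000/100 = 20
Step 3: 0.1 mL brought to 200 μL → factor 0.2/0.1 = 2
Dilution factor through tube #3 = 100 × 20 × 2 = 4000
[tube #3] = 8.00 mg/mL / 4000 = 0.002000 mg/mL = 2.00 × 10^3 ng/mL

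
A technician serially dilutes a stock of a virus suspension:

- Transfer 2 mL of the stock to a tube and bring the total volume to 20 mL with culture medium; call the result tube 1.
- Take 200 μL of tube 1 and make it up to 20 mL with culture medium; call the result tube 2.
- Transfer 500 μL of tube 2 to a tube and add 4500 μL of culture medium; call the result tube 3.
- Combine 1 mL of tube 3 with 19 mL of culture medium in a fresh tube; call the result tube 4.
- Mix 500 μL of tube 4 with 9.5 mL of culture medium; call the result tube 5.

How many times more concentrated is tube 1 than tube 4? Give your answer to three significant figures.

2.00 × 10^4

Step 1: 2 mL brought to 20 mL → factor 20/2 = 10
Step 2: 200 μL brought to 20 mL → factor 20000/200 = 100
Step 3: 500 μL + 4500 μL = 5000 μL total → factor 5000/500 = 10
Step 4: 1 mL + 19 mL = 20 mL total → factor 20/1 = 20
Dilution factor to tube 1 = 10; to tube 4 = 2 × 10^5
[tube 1]/[tube 4] = (factor to tube 4)/(factor to tube 1) = 2 × 10^5/10 = 2.00 × 10^4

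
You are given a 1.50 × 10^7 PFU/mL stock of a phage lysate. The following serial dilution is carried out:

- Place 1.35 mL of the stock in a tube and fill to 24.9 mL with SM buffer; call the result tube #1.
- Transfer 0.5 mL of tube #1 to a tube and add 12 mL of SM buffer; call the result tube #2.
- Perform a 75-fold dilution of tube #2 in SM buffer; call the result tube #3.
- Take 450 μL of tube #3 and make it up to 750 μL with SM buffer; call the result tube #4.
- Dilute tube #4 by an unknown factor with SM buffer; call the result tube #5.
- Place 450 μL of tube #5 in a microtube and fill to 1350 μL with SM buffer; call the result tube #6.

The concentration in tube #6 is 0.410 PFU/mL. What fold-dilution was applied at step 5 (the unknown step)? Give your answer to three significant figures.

Step 1: 1.35 mL brought to 24.9 mL → factor 24.9/1.35 = 18.444
Step 2: 0.5 mL + 12 mL = 12.5 mL total → factor 12.5/0.5 = 25
Step 3: 75-fold → factor 75
Step 4: 450 μL brought to 750 μL → factor 750/450 = 1.6667
Step 5: unknown factor x
Step 6: 450 μL brought to 1350 μL → factor 1350/450 = 3
Product of known-step factors = 1.7292 × 10^5
Overall factor = 1.50 × 10^7 PFU/mL / (0.410 PFU/mL) = 3.6585 × 10^7
x = 3.6585 × 10^7 / 1.7292 × 10^5 = 212

212-fold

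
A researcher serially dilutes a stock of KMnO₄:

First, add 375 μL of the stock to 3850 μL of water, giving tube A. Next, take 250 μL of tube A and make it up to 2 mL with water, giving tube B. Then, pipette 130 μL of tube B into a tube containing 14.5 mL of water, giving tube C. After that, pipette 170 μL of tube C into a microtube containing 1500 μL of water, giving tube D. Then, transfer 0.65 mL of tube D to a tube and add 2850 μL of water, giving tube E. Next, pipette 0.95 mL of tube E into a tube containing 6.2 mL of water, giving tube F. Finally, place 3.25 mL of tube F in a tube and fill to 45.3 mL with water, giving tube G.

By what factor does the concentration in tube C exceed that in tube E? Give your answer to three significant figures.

52.9

Step 1: 375 μL + 3850 μL = 4225 μL total → factor 4225/375 = 11.267
Step 2: 250 μL brought to 2 mL → factor 2000/250 = 8
Step 3: 130 μL + 14.5 mL = 14630 μL total → factor 14630/130 = 112.54
Step 4: 170 μL + 1500 μL = 1670 μL total → factor 1670/170 = 9.8235
Step 5: 0.65 mL + 2850 μL = 3.5 mL total → factor 3.5/0.65 = 5.3846
Dilution factor to tube C = 10143; to tube E = 5.3655 × 10^5
[tube C]/[tube E] = (factor to tube E)/(factor to tube C) = 5.3655 × 10^5/10143 = 52.9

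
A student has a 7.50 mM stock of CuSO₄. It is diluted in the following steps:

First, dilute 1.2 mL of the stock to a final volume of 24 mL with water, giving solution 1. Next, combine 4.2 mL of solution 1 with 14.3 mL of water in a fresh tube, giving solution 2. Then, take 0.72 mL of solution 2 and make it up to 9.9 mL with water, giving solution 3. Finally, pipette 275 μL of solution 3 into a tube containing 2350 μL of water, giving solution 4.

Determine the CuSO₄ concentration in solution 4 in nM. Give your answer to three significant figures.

649 nM

Step 1: 1.2 mL brought to 24 mL → factor 24/1.2 = 20
Step 2: 4.2 mL + 14.3 mL = 18.5 mL total → factor 18.5/4.2 = 4.4048
Step 3: 0.72 mL brought to 9.9 mL → factor 9.9/0.72 = 13.75
Step 4: 275 μL + 2350 μL = 2625 μL total → factor 2625/275 = 9.5455
Overall dilution factor = 20 × 4.4048 × 13.75 × 9.5455 = 11562
Final = 7.50 mM / 11562 = 0.0006486 mM = 649 nM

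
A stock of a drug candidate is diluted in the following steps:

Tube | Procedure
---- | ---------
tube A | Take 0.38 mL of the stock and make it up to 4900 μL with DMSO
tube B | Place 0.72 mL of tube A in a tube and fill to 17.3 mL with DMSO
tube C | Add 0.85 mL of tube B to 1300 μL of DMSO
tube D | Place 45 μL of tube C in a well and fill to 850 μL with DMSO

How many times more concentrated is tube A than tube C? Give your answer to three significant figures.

Step 1: 0.38 mL brought to 4900 μL → factor 4.9/0.38 = 12.895
Step 2: 0.72 mL brought to 17.3 mL → factor 17.3/0.72 = 24.028
Step 3: 0.85 mL + 1300 μL = 2.15 mL total → factor 2.15/0.85 = 2.5294
Dilution factor to tube A = 12.895; to tube C = 783.69
[tube A]/[tube C] = (factor to tube C)/(factor to tube A) = 783.69/12.895 = 60.8

60.8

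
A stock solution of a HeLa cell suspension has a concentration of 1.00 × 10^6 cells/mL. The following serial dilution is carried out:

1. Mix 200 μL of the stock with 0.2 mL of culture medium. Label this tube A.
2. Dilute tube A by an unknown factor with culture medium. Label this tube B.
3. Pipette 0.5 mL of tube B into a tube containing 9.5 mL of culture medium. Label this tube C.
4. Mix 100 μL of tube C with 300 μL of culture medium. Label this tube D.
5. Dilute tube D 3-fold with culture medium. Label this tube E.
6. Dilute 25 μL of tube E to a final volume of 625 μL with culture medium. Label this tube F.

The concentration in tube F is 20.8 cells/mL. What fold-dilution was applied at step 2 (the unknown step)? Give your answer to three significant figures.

4.01-fold

Step 1: 200 μL + 0.2 mL = 400 μL total → factor 400/200 = 2
Step 2: unknown factor x
Step 3: 0.5 mL + 9.5 mL = 10 mL total → factor 10/0.5 = 20
Step 4: 100 μL + 300 μL = 400 μL total → factor 400/100 = 4
Step 5: 3-fold → factor 3
Step 6: 25 μL brought to 625 μL → factor 625/25 = 25
Product of known-step factors = 12000
Overall factor = 1.00 × 10^6 cells/mL / (20.8 cells/mL) = 48077
x = 48077 / 12000 = 4.01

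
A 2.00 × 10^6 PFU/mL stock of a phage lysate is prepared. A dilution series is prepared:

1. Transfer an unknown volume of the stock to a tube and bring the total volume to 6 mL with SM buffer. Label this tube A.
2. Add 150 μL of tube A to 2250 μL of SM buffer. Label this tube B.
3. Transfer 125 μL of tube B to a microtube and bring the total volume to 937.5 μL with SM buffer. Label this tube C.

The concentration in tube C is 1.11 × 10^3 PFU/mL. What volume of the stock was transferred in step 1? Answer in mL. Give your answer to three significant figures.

Step 1: v brought to 6 mL → factor = 6 mL/v
Step 2: 150 μL + 2250 μL = 2400 μL total → factor 2400/150 = 16
Step 3: 125 μL brought to 937.5 μL → factor 937.5/125 = 7.5
Product of known-step factors = 120
Overall factor = 2.00 × 10^6 PFU/mL / (1.11 × 10^3 PFU/mL) = 1801.8
Step-1 factor = 1801.8 / 120 = 15.015
v = 6 mL / 15.015 = 0.400 mL

0.400 mL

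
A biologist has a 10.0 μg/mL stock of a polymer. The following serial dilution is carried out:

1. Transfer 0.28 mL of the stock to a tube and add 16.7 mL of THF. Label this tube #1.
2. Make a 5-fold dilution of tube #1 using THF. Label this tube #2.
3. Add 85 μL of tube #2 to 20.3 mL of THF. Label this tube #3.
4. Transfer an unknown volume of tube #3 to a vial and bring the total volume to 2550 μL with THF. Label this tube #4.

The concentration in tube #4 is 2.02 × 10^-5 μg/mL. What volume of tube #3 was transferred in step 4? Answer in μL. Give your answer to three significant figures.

375 μL

Step 1: 0.28 mL + 16.7 mL = 16.98 mL total → factor 16.98/0.28 = 60.643
Step 2: 5-fold → factor 5
Step 3: 85 μL + 20.3 mL = 20385 μL total → factor 20385/85 = 239.82
Step 4: v brought to 2550 μL → factor = 2550 μL/v
Product of known-step factors = 72718
Overall factor = 10.0 μg/mL / (2.02 × 10^-5 μg/mL) = 4.9505 × 10^5
Step-4 factor = 4.9505 × 10^5 / 72718 = 6.8078
v = 2550 μL / 6.8078 = 375 μL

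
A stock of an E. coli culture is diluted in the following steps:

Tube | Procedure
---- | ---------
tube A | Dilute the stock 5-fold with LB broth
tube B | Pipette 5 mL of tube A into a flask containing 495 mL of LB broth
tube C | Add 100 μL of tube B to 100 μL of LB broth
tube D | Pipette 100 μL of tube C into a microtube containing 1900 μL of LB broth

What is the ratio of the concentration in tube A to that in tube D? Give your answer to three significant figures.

4.00 × 10^3

Step 1: 5-fold → factor 5
Step 2: 5 mL + 495 mL = 500 mL total → factor 500/5 = 100
Step 3: 100 μL + 100 μL = 200 μL total → factor 200/100 = 2
Step 4: 100 μL + 1900 μL = 2000 μL total → factor 2000/100 = 20
Dilution factor to tube A = 5; to tube D = 20000
[tube A]/[tube D] = (factor to tube D)/(factor to tube A) = 20000/5 = 4.00 × 10^3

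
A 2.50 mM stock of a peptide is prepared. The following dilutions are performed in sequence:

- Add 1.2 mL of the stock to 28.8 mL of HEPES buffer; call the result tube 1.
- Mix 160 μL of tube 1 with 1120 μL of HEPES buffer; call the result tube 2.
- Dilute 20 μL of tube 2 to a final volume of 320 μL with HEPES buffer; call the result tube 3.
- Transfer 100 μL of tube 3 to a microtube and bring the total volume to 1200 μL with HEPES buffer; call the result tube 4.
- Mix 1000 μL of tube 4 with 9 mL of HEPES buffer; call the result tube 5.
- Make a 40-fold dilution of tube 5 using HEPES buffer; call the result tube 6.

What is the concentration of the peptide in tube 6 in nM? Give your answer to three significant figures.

Step 1: 1.2 mL + 28.8 mL = 30 mL total → factor 30/1.2 = 25
Step 2: 160 μL + 1120 μL = 1280 μL total → factor 1280/160 = 8
Step 3: 20 μL brought to 320 μL → factor 320/20 = 16
Step 4: 100 μL brought to 1200 μL → factor 1200/100 = 12
Step 5: 1000 μL + 9 mL = 10000 μL total → factor 10000/1000 = 10
Step 6: 40-fold → factor 40
Overall dilution factor = 25 × 8 × 16 × 12 × 10 × 40 = 1.536 × 10^7
Final = 2.50 mM / 1.536 × 10^7 = 1.628 × 10^-7 mM = 0.163 nM

0.163 nM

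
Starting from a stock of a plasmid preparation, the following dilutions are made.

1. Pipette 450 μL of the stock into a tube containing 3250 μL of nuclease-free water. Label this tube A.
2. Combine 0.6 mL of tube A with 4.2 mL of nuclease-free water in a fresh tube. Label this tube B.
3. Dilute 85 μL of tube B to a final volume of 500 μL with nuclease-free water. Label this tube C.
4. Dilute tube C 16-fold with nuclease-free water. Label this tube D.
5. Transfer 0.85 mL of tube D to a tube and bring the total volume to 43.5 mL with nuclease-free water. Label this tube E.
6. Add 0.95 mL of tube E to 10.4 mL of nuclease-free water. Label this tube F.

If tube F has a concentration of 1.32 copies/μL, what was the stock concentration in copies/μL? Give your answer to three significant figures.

Step 1: 450 μL + 3250 μL = 3700 μL total → factor 3700/450 = 8.2222
Step 2: 0.6 mL + 4.2 mL = 4.8 mL total → factor 4.8/0.6 = 8
Step 3: 85 μL brought to 500 μL → factor 500/85 = 5.8824
Step 4: 16-fold → factor 16
Step 5: 0.85 mL brought to 43.5 mL → factor 43.5/0.85 = 51.176
Step 6: 0.95 mL + 10.4 mL = 11.35 mL total → factor 11.35/0.95 = 11.947
Overall dilution factor = 8.2222 × 8 × 5.8824 × 16 × 51.176 × 11.947 = 3.7852 × 10^6
Stock = 1.32 copies/μL × 3.7852 × 10^6 = 5.00 × 10^6 copies/μL

5.00 × 10^6 copies/μL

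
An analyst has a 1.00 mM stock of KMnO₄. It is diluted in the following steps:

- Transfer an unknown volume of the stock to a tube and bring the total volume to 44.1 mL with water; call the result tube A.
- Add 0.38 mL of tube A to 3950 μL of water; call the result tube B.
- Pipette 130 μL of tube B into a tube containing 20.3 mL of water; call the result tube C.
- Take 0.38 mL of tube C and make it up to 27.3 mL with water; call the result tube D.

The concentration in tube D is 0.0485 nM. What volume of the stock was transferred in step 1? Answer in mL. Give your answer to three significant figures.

Step 1: v brought to 44.1 mL → factor = 44.1 mL/v
Step 2: 0.38 mL + 3950 μL = 4.33 mL total → factor 4.33/0.38 = 11.395
Step 3: 130 μL + 20.3 mL = 20430 μL total → factor 20430/130 = 157.15
Step 4: 0.38 mL brought to 27.3 mL → factor 27.3/0.38 = 71.842
Product of known-step factors = 1.2865 × 10^5
Overall factor = 1.00 mM / (0.0485 nM) = 2.0619 × 10^7
Step-1 factor = 2.0619 × 10^7 / 1.2865 × 10^5 = 160.27
v = 44.1 mL / 160.27 = 0.275 mL

0.275 mL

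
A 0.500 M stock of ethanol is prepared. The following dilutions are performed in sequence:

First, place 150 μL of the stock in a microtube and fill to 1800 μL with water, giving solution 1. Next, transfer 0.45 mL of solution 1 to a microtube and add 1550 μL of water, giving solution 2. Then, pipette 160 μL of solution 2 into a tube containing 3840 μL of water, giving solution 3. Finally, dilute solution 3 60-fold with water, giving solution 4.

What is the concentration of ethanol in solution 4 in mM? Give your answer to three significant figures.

Step 1: 150 μL brought to 1800 μL → factor 1800/150 = 12
Step 2: 0.45 mL + 1550 μL = 2 mL total → factor 2/0.45 = 4.4444
Step 3: 160 μL + 3840 μL = 4000 μL total → factor 4000/160 = 25
Step 4: 60-fold → factor 60
Overall dilution factor = 12 × 4.4444 × 25 × 60 = 80000
Final = 0.500 M / 80000 = 6.250 × 10^-6 M = 0.00625 mM

0.00625 mM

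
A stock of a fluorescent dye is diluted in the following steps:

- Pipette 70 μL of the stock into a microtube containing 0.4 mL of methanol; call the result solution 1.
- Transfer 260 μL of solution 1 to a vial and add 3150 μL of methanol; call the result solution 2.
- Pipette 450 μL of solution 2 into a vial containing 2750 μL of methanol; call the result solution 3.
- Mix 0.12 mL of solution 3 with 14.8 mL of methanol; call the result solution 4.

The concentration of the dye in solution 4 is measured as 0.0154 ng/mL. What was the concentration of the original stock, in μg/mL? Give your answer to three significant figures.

1.20 μg/mL

Step 1: 70 μL + 0.4 mL = 470 μL total → factor 470/70 = 6.7143
Step 2: 260 μL + 3150 μL = 3410 μL total → factor 3410/260 = 13.115
Step 3: 450 μL + 2750 μL = 3200 μL total → factor 3200/450 = 7.1111
Step 4: 0.12 mL + 14.8 mL = 14.92 mL total → factor 14.92/0.12 = 124.33
Overall dilution factor = 6.7143 × 13.115 × 7.1111 × 124.33 = 77858
Stock = 0.0154 ng/mL × 77858 = 1199 ng/mL = 1.20 μg/mL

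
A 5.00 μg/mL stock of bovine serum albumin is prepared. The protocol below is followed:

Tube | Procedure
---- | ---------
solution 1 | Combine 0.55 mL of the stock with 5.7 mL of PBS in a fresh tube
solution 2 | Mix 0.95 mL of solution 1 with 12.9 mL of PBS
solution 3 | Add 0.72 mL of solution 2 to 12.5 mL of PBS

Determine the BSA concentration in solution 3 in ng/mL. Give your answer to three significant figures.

Step 1: 0.55 mL + 5.7 mL = 6.25 mL total → factor 6.25/0.55 = 11.364
Step 2: 0.95 mL + 12.9 mL = 13.85 mL total → factor 13.85/0.95 = 14.579
Step 3: 0.72 mL + 12.5 mL = 13.22 mL total → factor 13.22/0.72 = 18.361
Overall dilution factor = 11.364 × 14.579 × 18.361 = 3041.9
Final = 5.00 μg/mL / 3041.9 = 0.001644 μg/mL = 1.64 ng/mL

1.64 ng/mL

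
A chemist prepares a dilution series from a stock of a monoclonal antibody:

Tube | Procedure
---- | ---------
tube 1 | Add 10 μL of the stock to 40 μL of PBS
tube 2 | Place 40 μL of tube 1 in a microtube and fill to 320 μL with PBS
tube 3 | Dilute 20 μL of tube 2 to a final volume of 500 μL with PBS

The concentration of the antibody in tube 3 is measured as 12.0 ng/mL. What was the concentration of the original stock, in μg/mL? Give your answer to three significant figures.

Step 1: 10 μL + 40 μL = 50 μL total → factor 50/10 = 5
Step 2: 40 μL brought to 320 μL → factor 320/40 = 8
Step 3: 20 μL brought to 500 μL → factor 500/20 = 25
Overall dilution factor = 5 × 8 × 25 = 1000
Stock = 12.0 ng/mL × 1000 = 1.200 × 10^4 ng/mL = 12.0 μg/mL

12.0 μg/mL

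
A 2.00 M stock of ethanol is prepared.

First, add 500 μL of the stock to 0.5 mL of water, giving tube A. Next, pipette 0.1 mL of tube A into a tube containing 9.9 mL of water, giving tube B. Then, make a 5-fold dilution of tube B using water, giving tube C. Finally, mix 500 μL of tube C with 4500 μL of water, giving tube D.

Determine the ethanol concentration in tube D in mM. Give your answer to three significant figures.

0.200 mM

Step 1: 500 μL + 0.5 mL = 1000 μL total → factor 1000/500 = 2
Step 2: 0.1 mL + 9.9 mL = 10 mL total → factor 10/0.1 = 100
Step 3: 5-fold → factor 5
Step 4: 500 μL + 4500 μL = 5000 μL total → factor 5000/500 = 10
Overall dilution factor = 2 × 100 × 5 × 10 = 10000
Final = 2.00 M / 10000 = 0.0002000 M = 0.200 mM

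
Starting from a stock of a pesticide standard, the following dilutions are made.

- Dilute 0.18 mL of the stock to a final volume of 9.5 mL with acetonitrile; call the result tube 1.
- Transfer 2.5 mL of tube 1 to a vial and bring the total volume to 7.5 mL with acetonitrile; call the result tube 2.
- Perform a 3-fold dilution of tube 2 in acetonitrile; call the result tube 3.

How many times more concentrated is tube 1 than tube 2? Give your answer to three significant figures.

Step 1: 0.18 mL brought to 9.5 mL → factor 9.5/0.18 = 52.778
Step 2: 2.5 mL brought to 7.5 mL → factor 7.5/2.5 = 3
Dilution factor to tube 1 = 52.778; to tube 2 = 158.33
[tube 1]/[tube 2] = (factor to tube 2)/(factor to tube 1) = 158.33/52.778 = 3.00

3.00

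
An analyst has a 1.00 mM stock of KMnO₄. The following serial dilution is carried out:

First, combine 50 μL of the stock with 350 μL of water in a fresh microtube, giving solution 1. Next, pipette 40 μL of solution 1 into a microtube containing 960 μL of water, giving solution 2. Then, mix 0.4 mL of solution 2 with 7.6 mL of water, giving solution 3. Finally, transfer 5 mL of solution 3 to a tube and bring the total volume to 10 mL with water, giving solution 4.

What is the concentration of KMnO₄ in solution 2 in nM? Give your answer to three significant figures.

Step 1: 50 μL + 350 μL = 400 μL total → factor 400/50 = 8
Step 2: 40 μL + 960 μL = 1000 μL total → factor 1000/40 = 25
Dilution factor through solution 2 = 8 × 25 = 200
[solution 2] = 1.00 mM / 200 = 0.005000 mM = 5.00 × 10^3 nM

5.00 × 10^3 nM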